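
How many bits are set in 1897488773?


0b1110001000110010110000110000101 has 13 set bits

13


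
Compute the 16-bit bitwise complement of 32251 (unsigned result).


~0b111110111111011 = 0b1000001000000100 = 33284 (16-bit unsigned)

33284


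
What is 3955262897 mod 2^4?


3955262897 & 15 = 1

1


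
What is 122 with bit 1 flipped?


122 ^ (1 << 1) = 122 ^ 2 = 120

120


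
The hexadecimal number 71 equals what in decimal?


71 hex = 113 decimal

113


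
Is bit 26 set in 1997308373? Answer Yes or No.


0b1110111000011001000000111010101, bit 26 = 1. Yes

Yes


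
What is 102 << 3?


0b1100110 << 3 = 0b1100110000 = 816

816


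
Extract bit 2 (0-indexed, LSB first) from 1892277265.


0b1110000110010011101110000010001, position 2 = 0

0


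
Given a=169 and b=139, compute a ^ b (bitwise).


169 ^ 139 = 34

34


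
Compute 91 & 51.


0b1011011 & 0b110011 = 0b10011 = 19

19


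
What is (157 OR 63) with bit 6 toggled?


Step 1: 157 | 63 = 191
Step 2: 191 ^ (1 << 6) = 191 ^ 64 = 255

255


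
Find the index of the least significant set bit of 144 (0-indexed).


0b10010000. Lowest set bit at position 4

4


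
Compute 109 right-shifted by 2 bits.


0b1101101 >> 2 = 0b11011 = 27

27


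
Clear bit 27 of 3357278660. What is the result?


3357278660 & ~(1 << 27) = 3223060932

3223060932


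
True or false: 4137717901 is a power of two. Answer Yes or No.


0b11110110101000001001000010001101. Multiple bits set => No

No


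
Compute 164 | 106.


0b10100100 | 0b1101010 = 0b11101110 = 238

238


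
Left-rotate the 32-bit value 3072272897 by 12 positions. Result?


Rotate 0b10110111000111110010101000000001 left by 12 (32-bit) = 0b11110010101000000001101101110001 = 4070579057

4070579057


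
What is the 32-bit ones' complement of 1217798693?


1217798693 ^ 4294967295 = 3077168602

3077168602


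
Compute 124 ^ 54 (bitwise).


0b1111100 ^ 0b110110 = 0b1001010 = 74

74


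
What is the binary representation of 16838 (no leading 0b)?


16838 = 100000111000110 in binary

100000111000110


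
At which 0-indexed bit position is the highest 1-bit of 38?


0b100110. Highest set bit at position 5

5


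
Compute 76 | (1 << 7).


76 | (1 << 7) = 76 | 128 = 204

204


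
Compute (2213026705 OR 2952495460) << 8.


Step 1: 2213026705 | 2952495460 = 2952502261
Step 2: 2952502261 << 8 = 755840578816

755840578816


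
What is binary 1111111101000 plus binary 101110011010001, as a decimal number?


1111111101000 + 101110011010001 = 111110010111001 = 31929

31929


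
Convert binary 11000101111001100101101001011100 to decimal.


11000101111001100101101001011100 in decimal = 3320207964

3320207964


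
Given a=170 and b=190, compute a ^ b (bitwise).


170 ^ 190 = 20

20


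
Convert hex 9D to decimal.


9D hex = 157 decimal

157


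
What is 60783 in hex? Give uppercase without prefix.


60783 = ED6F hex

ED6F


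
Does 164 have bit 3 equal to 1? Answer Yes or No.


0b10100100, bit 3 = 0. No

No


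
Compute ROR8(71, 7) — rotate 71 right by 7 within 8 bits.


Rotate 0b1000111 right by 7 (8-bit) = 0b10001110 = 142

142


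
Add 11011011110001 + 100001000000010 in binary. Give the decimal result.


11011011110001 + 100001000000010 = 111100011110011 = 30963

30963


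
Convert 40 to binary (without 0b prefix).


40 = 101000 in binary

101000


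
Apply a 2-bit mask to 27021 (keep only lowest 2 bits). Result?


27021 & 3 = 1

1


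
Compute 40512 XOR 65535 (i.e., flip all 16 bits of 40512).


40512 ^ 65535 = 25023

25023


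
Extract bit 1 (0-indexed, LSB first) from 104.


0b1101000, position 1 = 0

0


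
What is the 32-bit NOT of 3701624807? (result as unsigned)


~0b11011100101000100100111111100111 = 0b100011010111011011000000011000 = 593342488 (32-bit unsigned)

593342488


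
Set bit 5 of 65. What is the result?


65 | (1 << 5) = 65 | 32 = 97

97


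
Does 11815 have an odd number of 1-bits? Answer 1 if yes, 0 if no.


0b10111000100111 has 8 ones => parity 0

0


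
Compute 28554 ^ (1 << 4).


28554 ^ (1 << 4) = 28554 ^ 16 = 28570

28570


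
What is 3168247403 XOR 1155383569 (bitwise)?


0b10111100110101111001111001101011 ^ 0b1000100110111011100000100010001 = 0b11111000000010100101111101111010 = 4161429370

4161429370


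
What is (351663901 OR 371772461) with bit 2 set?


Step 1: 351663901 | 371772461 = 385744701
Step 2: 385744701 | (1 << 2) = 385744701 | 4 = 385744701

385744701


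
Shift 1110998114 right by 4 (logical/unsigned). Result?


0b1000010001110000111110001100010 >> 4 = 0b100001000111000011111000110 = 69437382

69437382


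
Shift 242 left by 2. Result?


0b11110010 << 2 = 0b1111001000 = 968

968


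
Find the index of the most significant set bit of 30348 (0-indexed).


0b111011010001100. Highest set bit at position 14

14


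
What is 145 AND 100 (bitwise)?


0b10010001 & 0b1100100 = 0b0 = 0

0


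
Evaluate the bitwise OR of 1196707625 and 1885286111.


0b1000111010101000100111100101001 | 0b1110000010111110010111011011111 = 0b1110111010111110110111111111111 = 2002743295

2002743295


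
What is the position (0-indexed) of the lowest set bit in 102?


0b1100110. Lowest set bit at position 1

1


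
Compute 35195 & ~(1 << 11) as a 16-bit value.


35195 & ~(1 << 11) = 33147

33147


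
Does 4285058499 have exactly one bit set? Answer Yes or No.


0b11111111011010001100110111000011. Multiple bits set => No

No


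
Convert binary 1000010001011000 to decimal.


1000010001011000 in decimal = 33880

33880


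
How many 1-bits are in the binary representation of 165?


0b10100101 has 4 set bits

4


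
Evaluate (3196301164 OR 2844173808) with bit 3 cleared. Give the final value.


Step 1: 3196301164 | 2844173808 = 3213340668
Step 2: 3213340668 & ~(1 << 3) = 3213340660

3213340660


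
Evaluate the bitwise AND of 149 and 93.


0b10010101 & 0b1011101 = 0b10101 = 21

21


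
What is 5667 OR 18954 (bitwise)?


0b1011000100011 | 0b100101000001010 = 0b101111000101011 = 24107

24107


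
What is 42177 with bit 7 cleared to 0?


42177 & ~(1 << 7) = 42049

42049


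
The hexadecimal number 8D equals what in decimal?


8D hex = 141 decimal

141


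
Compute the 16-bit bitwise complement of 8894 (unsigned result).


~0b10001010111110 = 0b1101110101000001 = 56641 (16-bit unsigned)

56641


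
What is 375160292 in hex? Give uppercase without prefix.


375160292 = 165C7DE4 hex

165C7DE4


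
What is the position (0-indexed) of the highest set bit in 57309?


0b1101111111011101. Highest set bit at position 15

15


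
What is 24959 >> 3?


0b110000101111111 >> 3 = 0b110000101111 = 3119

3119


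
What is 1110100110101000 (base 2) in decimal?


1110100110101000 in decimal = 59816

59816


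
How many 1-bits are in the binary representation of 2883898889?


0b10101011111001001100111000001001 has 16 set bits

16


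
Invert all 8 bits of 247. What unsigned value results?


247 ^ 255 = 8

8


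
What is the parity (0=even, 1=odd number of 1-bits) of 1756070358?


0b1101000101010111000000111010110 has 15 ones => parity 1

1


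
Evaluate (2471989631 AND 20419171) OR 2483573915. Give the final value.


Step 1: 2471989631 & 20419171 = 18321507
Step 2: 18321507 | 2483573915 = 2501891323

2501891323


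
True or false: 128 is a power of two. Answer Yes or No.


0b10000000. Only one bit set => Yes

Yes


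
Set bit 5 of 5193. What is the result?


5193 | (1 << 5) = 5193 | 32 = 5225

5225


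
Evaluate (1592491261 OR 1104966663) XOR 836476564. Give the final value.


Step 1: 1592491261 | 1104966663 = 1610579199
Step 2: 1610579199 ^ 836476564 = 1847911019

1847911019


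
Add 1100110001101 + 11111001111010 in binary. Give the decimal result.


1100110001101 + 11111001111010 = 101100000000111 = 22535

22535


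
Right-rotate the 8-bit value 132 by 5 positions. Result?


Rotate 0b10000100 right by 5 (8-bit) = 0b100100 = 36

36


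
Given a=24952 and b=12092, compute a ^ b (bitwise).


24952 ^ 12092 = 20036

20036


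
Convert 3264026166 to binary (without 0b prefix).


3264026166 = 11000010100011010001011000110110 in binary

11000010100011010001011000110110


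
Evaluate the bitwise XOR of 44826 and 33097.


0b1010111100011010 ^ 0b1000000101001001 = 0b10111001010011 = 11859

11859


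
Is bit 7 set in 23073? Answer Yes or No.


0b101101000100001, bit 7 = 0. No

No


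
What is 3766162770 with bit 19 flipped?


3766162770 ^ (1 << 19) = 3766162770 ^ 524288 = 3765638482

3765638482


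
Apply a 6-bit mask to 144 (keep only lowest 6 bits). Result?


144 & 63 = 16

16


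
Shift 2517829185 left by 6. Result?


0b10010110000100110000011001000001 << 6 = 0b10010110000100110000011001000001000000 = 161141067840

161141067840


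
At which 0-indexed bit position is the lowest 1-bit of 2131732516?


0b1111111000011111010100000100100. Lowest set bit at position 2

2


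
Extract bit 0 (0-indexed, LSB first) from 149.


0b10010101, position 0 = 1

1


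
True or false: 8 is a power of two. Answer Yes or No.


0b1000. Only one bit set => Yes

Yes


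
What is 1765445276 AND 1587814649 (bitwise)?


0b1101001001110101000111010011100 & 0b1011110101001000010000011111001 = 0b1001000001000000000000010011000 = 1210056856

1210056856


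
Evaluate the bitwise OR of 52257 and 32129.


0b1100110000100001 | 0b111110110000001 = 0b1111110110100001 = 64929

64929


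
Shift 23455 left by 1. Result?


0b101101110011111 << 1 = 0b1011011100111110 = 46910

46910


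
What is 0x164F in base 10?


164F hex = 5711 decimal

5711


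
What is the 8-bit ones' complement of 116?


116 ^ 255 = 139

139


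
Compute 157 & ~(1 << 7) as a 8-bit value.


157 & ~(1 << 7) = 29

29


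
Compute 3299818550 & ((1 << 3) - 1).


3299818550 & 7 = 6

6


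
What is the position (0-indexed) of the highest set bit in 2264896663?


0b10000110111111111001010010010111. Highest set bit at position 31

31


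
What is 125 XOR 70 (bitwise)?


0b1111101 ^ 0b1000110 = 0b111011 = 59

59


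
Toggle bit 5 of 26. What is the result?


26 ^ (1 << 5) = 26 ^ 32 = 58

58


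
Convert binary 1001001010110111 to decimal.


1001001010110111 in decimal = 37559

37559


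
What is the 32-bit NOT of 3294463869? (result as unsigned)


~0b11000100010111011000011101111101 = 0b111011101000100111100010000010 = 1000503426 (32-bit unsigned)

1000503426


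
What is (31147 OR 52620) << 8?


Step 1: 31147 | 52620 = 64943
Step 2: 64943 << 8 = 16625408

16625408


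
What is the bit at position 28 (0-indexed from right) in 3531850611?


0b11010010100000111100001101110011, position 28 = 1

1


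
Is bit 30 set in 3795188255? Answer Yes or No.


0b11100010001101011111101000011111, bit 30 = 1. Yes

Yes


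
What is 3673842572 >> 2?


0b11011010111110100110001110001100 >> 2 = 0b110110101111101001100011100011 = 918460643

918460643


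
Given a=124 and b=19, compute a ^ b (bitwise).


124 ^ 19 = 111

111


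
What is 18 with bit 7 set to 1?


18 | (1 << 7) = 18 | 128 = 146

146


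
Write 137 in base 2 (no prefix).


137 = 10001001 in binary

10001001


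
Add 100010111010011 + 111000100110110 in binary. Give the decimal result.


100010111010011 + 111000100110110 = 1011011100001001 = 46857

46857


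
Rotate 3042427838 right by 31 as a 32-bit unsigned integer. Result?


Rotate 0b10110101010101111100001110111110 right by 31 (32-bit) = 0b1101010101011111000011101111101 = 1789888381

1789888381


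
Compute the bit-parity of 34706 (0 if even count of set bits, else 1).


0b1000011110010010 has 7 ones => parity 1

1


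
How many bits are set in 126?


0b1111110 has 6 set bits

6


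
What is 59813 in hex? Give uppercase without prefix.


59813 = E9A5 hex

E9A5


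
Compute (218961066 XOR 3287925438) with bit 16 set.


Step 1: 218961066 ^ 3287925438 = 3472152084
Step 2: 3472152084 | (1 << 16) = 3472152084 | 65536 = 3472217620

3472217620


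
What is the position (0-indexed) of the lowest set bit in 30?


0b11110. Lowest set bit at position 1

1


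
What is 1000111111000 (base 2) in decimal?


1000111111000 in decimal = 4600

4600


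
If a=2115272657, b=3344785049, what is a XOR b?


2115272657 ^ 3344785049 = 3108577608

3108577608


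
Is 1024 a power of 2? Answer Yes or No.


0b10000000000. Only one bit set => Yes

Yes


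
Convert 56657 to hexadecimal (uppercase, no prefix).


56657 = DD51 hex

DD51


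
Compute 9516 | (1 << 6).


9516 | (1 << 6) = 9516 | 64 = 9580

9580


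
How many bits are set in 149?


0b10010101 has 4 set bits

4


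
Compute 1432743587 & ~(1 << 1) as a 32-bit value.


1432743587 & ~(1 << 1) = 1432743585

1432743585


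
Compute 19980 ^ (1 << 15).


19980 ^ (1 << 15) = 19980 ^ 32768 = 52748

52748


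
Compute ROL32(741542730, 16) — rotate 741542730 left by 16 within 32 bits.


Rotate 0b101100001100110000101101001010 left by 16 (32-bit) = 0b1011010010100010110000110011 = 189410355

189410355


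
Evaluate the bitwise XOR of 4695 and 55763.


0b1001001010111 ^ 0b1101100111010011 = 0b1100101110000100 = 52100

52100


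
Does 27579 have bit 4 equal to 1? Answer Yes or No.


0b110101110111011, bit 4 = 1. Yes

Yes


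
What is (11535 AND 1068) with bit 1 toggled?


Step 1: 11535 & 1068 = 1036
Step 2: 1036 ^ (1 << 1) = 1036 ^ 2 = 1038

1038


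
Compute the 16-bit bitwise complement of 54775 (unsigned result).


~0b1101010111110111 = 0b10101000001000 = 10760 (16-bit unsigned)

10760


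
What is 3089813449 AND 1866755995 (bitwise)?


0b10111000001010101100111111001001 & 0b1101111010001000110111110011011 = 0b101000000000000100111110001001 = 671109001

671109001


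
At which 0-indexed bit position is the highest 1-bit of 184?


0b10111000. Highest set bit at position 7

7


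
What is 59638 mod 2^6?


59638 & 63 = 54

54


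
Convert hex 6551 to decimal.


6551 hex = 25937 decimal

25937


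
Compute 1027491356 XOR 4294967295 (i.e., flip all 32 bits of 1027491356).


1027491356 ^ 4294967295 = 3267475939

3267475939


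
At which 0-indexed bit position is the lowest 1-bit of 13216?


0b11001110100000. Lowest set bit at position 5

5


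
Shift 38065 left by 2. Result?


0b1001010010110001 << 2 = 0b100101001011000100 = 152260

152260


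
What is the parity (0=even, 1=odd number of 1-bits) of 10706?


0b10100111010010 has 7 ones => parity 1

1


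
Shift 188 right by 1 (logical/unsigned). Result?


0b10111100 >> 1 = 0b1011110 = 94

94


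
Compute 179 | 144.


0b10110011 | 0b10010000 = 0b10110011 = 179

179


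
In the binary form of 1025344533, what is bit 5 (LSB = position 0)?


0b111101000111011000010000010101, position 5 = 0

0


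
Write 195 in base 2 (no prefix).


195 = 11000011 in binary

11000011


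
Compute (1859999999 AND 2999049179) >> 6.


Step 1: 1859999999 & 2999049179 = 583096539
Step 2: 583096539 >> 6 = 9110883

9110883


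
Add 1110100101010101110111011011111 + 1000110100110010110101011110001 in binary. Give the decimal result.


1110100101010101110111011011111 + 1000110100110010110101011110001 = 10111011010001000101100111010000 = 3141818832

3141818832


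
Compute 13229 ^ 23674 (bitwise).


0b11001110101101 ^ 0b101110001111010 = 0b110111111010111 = 28631

28631


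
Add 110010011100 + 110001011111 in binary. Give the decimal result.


110010011100 + 110001011111 = 1100011111011 = 6395

6395


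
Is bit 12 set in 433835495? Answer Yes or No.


0b11001110110111100110111100111, bit 12 = 0. No

No


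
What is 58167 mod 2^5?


58167 & 31 = 23

23


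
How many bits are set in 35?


0b100011 has 3 set bits

3


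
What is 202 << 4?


0b11001010 << 4 = 0b110010100000 = 3232

3232


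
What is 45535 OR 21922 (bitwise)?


0b1011000111011111 | 0b101010110100010 = 0b1111010111111111 = 62975

62975


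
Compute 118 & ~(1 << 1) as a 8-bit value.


118 & ~(1 << 1) = 116

116


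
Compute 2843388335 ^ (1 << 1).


2843388335 ^ (1 << 1) = 2843388335 ^ 2 = 2843388333

2843388333


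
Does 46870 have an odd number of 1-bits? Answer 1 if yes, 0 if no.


0b1011011100010110 has 9 ones => parity 1

1


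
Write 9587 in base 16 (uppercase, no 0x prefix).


9587 = 2573 hex

2573


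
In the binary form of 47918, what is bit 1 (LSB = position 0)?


0b1011101100101110, position 1 = 1

1


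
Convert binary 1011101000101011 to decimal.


1011101000101011 in decimal = 47659

47659


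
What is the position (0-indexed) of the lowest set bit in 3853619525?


0b11100101101100011001000101000101. Lowest set bit at position 0

0


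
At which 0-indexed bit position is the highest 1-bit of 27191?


0b110101000110111. Highest set bit at position 14

14


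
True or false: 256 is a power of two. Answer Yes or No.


0b100000000. Only one bit set => Yes

Yes


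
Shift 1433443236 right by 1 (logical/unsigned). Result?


0b1010101011100001001101110100100 >> 1 = 0b101010101110000100110111010010 = 716721618

716721618


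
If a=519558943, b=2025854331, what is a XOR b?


519558943 ^ 2025854331 = 1714930276

1714930276


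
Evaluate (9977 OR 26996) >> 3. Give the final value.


Step 1: 9977 | 26996 = 28669
Step 2: 28669 >> 3 = 3583

3583


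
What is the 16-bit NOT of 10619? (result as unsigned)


~0b10100101111011 = 0b1101011010000100 = 54916 (16-bit unsigned)

54916


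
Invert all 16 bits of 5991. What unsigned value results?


5991 ^ 65535 = 59544

59544


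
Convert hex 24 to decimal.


24 hex = 36 decimal

36


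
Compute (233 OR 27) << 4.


Step 1: 233 | 27 = 251
Step 2: 251 << 4 = 4016

4016


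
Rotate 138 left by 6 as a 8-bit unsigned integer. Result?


Rotate 0b10001010 left by 6 (8-bit) = 0b10100010 = 162

162


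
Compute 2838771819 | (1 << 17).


2838771819 | (1 << 17) = 2838771819 | 131072 = 2838902891

2838902891


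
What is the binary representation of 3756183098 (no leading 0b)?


3756183098 = 11011111111000101100111000111010 in binary

11011111111000101100111000111010


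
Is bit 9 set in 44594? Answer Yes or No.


0b1010111000110010, bit 9 = 1. Yes

Yes


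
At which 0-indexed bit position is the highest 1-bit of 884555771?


0b110100101110010011111111111011. Highest set bit at position 29

29


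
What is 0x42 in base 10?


42 hex = 66 decimal

66


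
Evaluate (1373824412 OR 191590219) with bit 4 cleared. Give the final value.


Step 1: 1373824412 | 191590219 = 1542189023
Step 2: 1542189023 & ~(1 << 4) = 1542189007

1542189007


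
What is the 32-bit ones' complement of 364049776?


364049776 ^ 4294967295 = 3930917519

3930917519


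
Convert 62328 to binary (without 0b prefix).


62328 = 1111001101111000 in binary

1111001101111000


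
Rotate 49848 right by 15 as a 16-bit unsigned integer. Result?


Rotate 0b1100001010111000 right by 15 (16-bit) = 0b1000010101110001 = 34161

34161


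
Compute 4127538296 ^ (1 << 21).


4127538296 ^ (1 << 21) = 4127538296 ^ 2097152 = 4129635448

4129635448


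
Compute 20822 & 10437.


0b101000101010110 & 0b10100011000101 = 0b1000100 = 68

68


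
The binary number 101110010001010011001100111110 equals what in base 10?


101110010001010011001100111110 in decimal = 776287038

776287038


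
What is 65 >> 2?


0b1000001 >> 2 = 0b10000 = 16

16


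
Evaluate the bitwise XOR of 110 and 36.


0b1101110 ^ 0b100100 = 0b1001010 = 74

74


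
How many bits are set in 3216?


0b110010010000 has 4 set bits

4


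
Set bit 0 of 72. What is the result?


72 | (1 << 0) = 72 | 1 = 73

73


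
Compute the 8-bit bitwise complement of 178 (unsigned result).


~0b10110010 = 0b1001101 = 77 (8-bit unsigned)

77


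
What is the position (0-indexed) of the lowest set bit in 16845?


0b100000111001101. Lowest set bit at position 0

0


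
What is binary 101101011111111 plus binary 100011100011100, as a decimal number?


101101011111111 + 100011100011100 = 1010001000011011 = 41499

41499


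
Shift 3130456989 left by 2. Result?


0b10111010100101101111101110011101 << 2 = 0b1011101010010110111110111001110100 = 12521827956

12521827956


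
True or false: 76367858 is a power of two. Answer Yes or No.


0b100100011010100011111110010. Multiple bits set => No

No


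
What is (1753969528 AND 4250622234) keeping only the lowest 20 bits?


Step 1: 1753969528 & 4250622234 = 1745572120
Step 2: 1745572120 & 1048575 = 741656

741656


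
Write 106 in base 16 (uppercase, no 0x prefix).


106 = 6A hex

6A


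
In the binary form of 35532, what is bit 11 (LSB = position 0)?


0b1000101011001100, position 11 = 1

1


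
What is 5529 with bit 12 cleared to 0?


5529 & ~(1 << 12) = 1433

1433


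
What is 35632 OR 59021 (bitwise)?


0b1000101100110000 | 0b1110011010001101 = 0b1110111110111101 = 61373

61373


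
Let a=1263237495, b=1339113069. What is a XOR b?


1263237495 ^ 1339113069 = 77219610

77219610


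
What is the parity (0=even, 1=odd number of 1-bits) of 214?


0b11010110 has 5 ones => parity 1

1


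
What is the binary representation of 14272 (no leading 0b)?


14272 = 11011111000000 in binary

11011111000000


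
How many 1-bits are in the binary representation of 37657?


0b1001001100011001 has 7 set bits

7


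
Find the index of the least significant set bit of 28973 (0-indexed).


0b111000100101101. Lowest set bit at position 0

0


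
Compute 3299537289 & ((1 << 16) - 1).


3299537289 & 65535 = 61833

61833


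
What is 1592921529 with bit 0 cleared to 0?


1592921529 & ~(1 << 0) = 1592921528

1592921528


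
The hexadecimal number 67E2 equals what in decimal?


67E2 hex = 26594 decimal

26594


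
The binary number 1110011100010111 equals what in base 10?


1110011100010111 in decimal = 59159

59159


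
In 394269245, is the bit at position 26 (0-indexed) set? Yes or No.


0b10111100000000001001000111101, bit 26 = 1. Yes

Yes


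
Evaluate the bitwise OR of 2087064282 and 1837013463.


0b1111100011001100001001011011010 | 0b1101101011111101001100111010111 = 0b1111101011111101001101111011111 = 2105449439

2105449439


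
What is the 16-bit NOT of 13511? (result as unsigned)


~0b11010011000111 = 0b1100101100111000 = 52024 (16-bit unsigned)

52024


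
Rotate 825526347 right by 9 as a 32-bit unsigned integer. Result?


Rotate 0b110001001101001000100001001011 right by 9 (32-bit) = 0b100101100110001001101001000100 = 630757956

630757956


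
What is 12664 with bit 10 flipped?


12664 ^ (1 << 10) = 12664 ^ 1024 = 13688

13688


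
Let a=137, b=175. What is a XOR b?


137 ^ 175 = 38

38


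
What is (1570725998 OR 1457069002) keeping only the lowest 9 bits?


Step 1: 1570725998 | 1457069002 = 1608481774
Step 2: 1608481774 & 511 = 494

494


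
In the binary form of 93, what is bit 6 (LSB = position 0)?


0b1011101, position 6 = 1

1


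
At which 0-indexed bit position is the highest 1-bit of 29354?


0b111001010101010. Highest set bit at position 14

14


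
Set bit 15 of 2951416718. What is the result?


2951416718 | (1 << 15) = 2951416718 | 32768 = 2951449486

2951449486


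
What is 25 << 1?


0b11001 << 1 = 0b110010 = 50

50


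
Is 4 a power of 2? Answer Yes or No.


0b100. Only one bit set => Yes

Yes


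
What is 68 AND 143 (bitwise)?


0b1000100 & 0b10001111 = 0b100 = 4

4


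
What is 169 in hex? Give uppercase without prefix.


169 = A9 hex

A9


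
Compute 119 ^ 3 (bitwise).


0b1110111 ^ 0b11 = 0b1110100 = 116

116


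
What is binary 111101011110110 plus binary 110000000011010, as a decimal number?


111101011110110 + 110000000011010 = 1101101100010000 = 56080

56080


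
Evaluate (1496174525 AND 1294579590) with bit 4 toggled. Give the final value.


Step 1: 1496174525 & 1294579590 = 1227458436
Step 2: 1227458436 ^ (1 << 4) = 1227458436 ^ 16 = 1227458452

1227458452


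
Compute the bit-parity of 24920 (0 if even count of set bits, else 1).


0b110000101011000 has 6 ones => parity 0

0


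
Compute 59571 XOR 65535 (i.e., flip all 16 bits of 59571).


59571 ^ 65535 = 5964

5964


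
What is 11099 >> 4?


0b10101101011011 >> 4 = 0b1010110101 = 693

693


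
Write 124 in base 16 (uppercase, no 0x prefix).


124 = 7C hex

7C


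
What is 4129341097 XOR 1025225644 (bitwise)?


0b11110110001000001011111010101001 ^ 0b111101000110111011001110101100 = 0b11001011001110110000110100000101 = 3409644805

3409644805


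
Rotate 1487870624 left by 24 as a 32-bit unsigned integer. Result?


Rotate 0b1011000101011110001101010100000 left by 24 (32-bit) = 0b10100000010110001010111100011010 = 2690166554

2690166554


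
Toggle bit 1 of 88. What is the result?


88 ^ (1 << 1) = 88 ^ 2 = 90

90


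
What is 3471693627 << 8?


0b11001110111011011101011100111011 << 8 = 0b1100111011101101110101110011101100000000 = 888753568512

888753568512


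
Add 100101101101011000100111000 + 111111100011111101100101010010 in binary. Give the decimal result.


100101101101011000100111000 + 111111100011111101100101010010 = 1000100010001101000101010001010 = 1145473674

1145473674


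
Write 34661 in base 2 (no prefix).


34661 = 1000011101100101 in binary

1000011101100101


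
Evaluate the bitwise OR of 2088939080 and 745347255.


0b1111100100000101010111001001000 | 0b101100011011010001100010110111 = 0b1111100111011111011111011111111 = 2096086783

2096086783


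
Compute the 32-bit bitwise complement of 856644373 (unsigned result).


~0b110011000011110101101100010101 = 0b11001100111100001010010011101010 = 3438322922 (32-bit unsigned)

3438322922


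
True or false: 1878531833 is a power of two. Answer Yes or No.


0b1101111111110000001111011111001. Multiple bits set => No

No


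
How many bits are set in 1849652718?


0b1101110001111110111010111101110 has 22 set bits

22


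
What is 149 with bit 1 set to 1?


149 | (1 << 1) = 149 | 2 = 151

151


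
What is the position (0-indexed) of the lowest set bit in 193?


0b11000001. Lowest set bit at position 0

0


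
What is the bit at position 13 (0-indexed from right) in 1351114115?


0b1010000100010000101110110000011, position 13 = 0

0


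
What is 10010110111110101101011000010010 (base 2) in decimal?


10010110111110101101011000010010 in decimal = 2533021202

2533021202


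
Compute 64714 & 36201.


0b1111110011001010 & 0b1000110101101001 = 0b1000110001001000 = 35912

35912


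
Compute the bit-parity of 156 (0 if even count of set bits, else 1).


0b10011100 has 4 ones => parity 0

0


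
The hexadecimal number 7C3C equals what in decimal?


7C3C hex = 31804 decimal

31804


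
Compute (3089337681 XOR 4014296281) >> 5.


Step 1: 3089337681 ^ 4014296281 = 1466352008
Step 2: 1466352008 >> 5 = 45823500

45823500


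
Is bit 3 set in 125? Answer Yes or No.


0b1111101, bit 3 = 1. Yes

Yes


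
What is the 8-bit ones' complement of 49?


49 ^ 255 = 206

206


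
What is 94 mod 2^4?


94 & 15 = 14

14


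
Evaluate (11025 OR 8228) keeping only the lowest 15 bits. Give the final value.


Step 1: 11025 | 8228 = 11061
Step 2: 11061 & 32767 = 11061

11061


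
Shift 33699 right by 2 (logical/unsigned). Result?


0b1000001110100011 >> 2 = 0b10000011101000 = 8424

8424


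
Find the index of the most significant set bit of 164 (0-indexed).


0b10100100. Highest set bit at position 7

7


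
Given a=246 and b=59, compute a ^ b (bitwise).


246 ^ 59 = 205

205


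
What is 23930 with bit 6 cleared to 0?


23930 & ~(1 << 6) = 23866

23866


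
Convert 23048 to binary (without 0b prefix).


23048 = 101101000001000 in binary

101101000001000


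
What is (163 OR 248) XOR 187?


Step 1: 163 | 248 = 251
Step 2: 251 ^ 187 = 64

64


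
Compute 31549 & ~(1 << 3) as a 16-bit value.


31549 & ~(1 << 3) = 31541

31541


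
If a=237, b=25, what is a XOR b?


237 ^ 25 = 244

244


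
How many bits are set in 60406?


0b1110101111110110 has 12 set bits

12


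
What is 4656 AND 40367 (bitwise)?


0b1001000110000 & 0b1001110110101111 = 0b1000000100000 = 4128

4128


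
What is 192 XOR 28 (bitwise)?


0b11000000 ^ 0b11100 = 0b11011100 = 220

220


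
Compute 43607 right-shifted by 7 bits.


0b1010101001010111 >> 7 = 0b101010100 = 340

340


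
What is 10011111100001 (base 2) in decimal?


10011111100001 in decimal = 10209

10209


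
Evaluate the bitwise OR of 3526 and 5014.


0b110111000110 | 0b1001110010110 = 0b1111111010110 = 8150

8150


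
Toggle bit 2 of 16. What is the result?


16 ^ (1 << 2) = 16 ^ 4 = 20

20


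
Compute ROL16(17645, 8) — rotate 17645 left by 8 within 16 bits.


Rotate 0b100010011101101 left by 8 (16-bit) = 0b1110110101000100 = 60740

60740


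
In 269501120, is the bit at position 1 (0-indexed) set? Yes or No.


0b10000000100000100001011000000, bit 1 = 0. No

No


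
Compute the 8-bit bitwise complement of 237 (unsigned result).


~0b11101101 = 0b10010 = 18 (8-bit unsigned)

18


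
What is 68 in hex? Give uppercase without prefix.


68 = 44 hex

44


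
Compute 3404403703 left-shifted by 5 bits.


0b11001010111010110001001111110111 << 5 = 0b1100101011101011000100111111011100000 = 108940918496

108940918496


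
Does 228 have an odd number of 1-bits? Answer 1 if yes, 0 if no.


0b11100100 has 4 ones => parity 0

0


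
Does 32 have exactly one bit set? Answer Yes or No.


0b100000. Only one bit set => Yes

Yes


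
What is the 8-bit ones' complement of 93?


93 ^ 255 = 162

162


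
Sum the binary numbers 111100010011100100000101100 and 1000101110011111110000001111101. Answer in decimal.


111100010011100100000101100 + 1000101110011111110000001111101 = 1001101010110011010100010101001 = 1297721513

1297721513


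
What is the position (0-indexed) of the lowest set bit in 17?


0b10001. Lowest set bit at position 0

0


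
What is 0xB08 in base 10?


B08 hex = 2824 decimal

2824


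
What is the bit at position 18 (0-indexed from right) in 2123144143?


0b1111110100011001001101111001111, position 18 = 1

1


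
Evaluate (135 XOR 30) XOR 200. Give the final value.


Step 1: 135 ^ 30 = 153
Step 2: 153 ^ 200 = 81

81


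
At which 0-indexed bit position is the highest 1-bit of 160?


0b10100000. Highest set bit at position 7

7


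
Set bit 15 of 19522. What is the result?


19522 | (1 << 15) = 19522 | 32768 = 52290

52290


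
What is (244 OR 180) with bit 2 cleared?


Step 1: 244 | 180 = 244
Step 2: 244 & ~(1 << 2) = 240

240


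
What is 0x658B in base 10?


658B hex = 25995 decimal

25995


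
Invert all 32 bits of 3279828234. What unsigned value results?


3279828234 ^ 4294967295 = 1015139061

1015139061


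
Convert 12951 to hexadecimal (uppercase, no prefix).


12951 = 3297 hex

3297


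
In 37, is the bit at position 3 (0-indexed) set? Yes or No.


0b100101, bit 3 = 0. No

No


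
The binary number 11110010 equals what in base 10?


11110010 in decimal = 242

242


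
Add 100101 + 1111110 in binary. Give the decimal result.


100101 + 1111110 = 10100011 = 163

163


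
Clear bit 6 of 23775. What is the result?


23775 & ~(1 << 6) = 23711

23711


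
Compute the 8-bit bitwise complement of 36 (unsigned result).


~0b100100 = 0b11011011 = 219 (8-bit unsigned)

219


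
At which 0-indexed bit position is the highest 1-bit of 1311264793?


0b1001110001010000101000000011001. Highest set bit at position 30

30


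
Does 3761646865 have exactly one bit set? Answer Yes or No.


0b11100000001101100010110100010001. Multiple bits set => No

No


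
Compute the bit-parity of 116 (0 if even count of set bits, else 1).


0b1110100 has 4 ones => parity 0

0


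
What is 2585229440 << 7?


0b10011010000101110111100010000000 << 7 = 0b100110100001011101111000100000000000000 = 330909368320

330909368320


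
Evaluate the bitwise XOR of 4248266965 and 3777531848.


0b11111101001101110110100011010101 ^ 0b11100001001010001000111111001000 = 0b11100000111111110011100011101 = 471852829

471852829


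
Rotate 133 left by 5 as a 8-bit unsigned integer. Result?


Rotate 0b10000101 left by 5 (8-bit) = 0b10110000 = 176

176


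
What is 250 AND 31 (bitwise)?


0b11111010 & 0b11111 = 0b11010 = 26

26


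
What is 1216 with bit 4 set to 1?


1216 | (1 << 4) = 1216 | 16 = 1232

1232


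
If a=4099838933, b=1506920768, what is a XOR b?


4099838933 ^ 1506920768 = 2911853205

2911853205


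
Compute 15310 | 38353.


0b11101111001110 | 0b1001010111010001 = 0b1011111111011111 = 49119

49119


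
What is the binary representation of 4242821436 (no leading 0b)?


4242821436 = 11111100111001000101000100111100 in binary

11111100111001000101000100111100


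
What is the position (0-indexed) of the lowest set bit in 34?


0b100010. Lowest set bit at position 1

1


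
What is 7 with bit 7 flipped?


7 ^ (1 << 7) = 7 ^ 128 = 135

135


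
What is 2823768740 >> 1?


0b10101000010011110100101010100100 >> 1 = 0b1010100001001111010010101010010 = 1411884370

1411884370


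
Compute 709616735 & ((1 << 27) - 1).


709616735 & 134217727 = 38528095

38528095


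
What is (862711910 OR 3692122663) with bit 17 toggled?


Step 1: 862711910 | 3692122663 = 4286313063
Step 2: 4286313063 ^ (1 << 17) = 4286313063 ^ 131072 = 4286181991

4286181991


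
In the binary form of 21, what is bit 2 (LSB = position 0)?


0b10101, position 2 = 1

1


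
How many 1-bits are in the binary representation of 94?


0b1011110 has 5 set bits

5


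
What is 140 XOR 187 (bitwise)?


0b10001100 ^ 0b10111011 = 0b110111 = 55

55


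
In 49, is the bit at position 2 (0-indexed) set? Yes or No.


0b110001, bit 2 = 0. No

No


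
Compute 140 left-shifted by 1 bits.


0b10001100 << 1 = 0b100011000 = 280

280


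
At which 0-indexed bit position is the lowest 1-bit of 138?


0b10001010. Lowest set bit at position 1

1


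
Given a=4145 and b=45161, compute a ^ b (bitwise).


4145 ^ 45161 = 41048

41048


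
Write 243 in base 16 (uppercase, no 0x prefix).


243 = F3 hex

F3


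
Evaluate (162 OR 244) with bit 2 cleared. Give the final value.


Step 1: 162 | 244 = 246
Step 2: 246 & ~(1 << 2) = 242

242


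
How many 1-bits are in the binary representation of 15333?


0b11101111100101 has 10 set bits

10


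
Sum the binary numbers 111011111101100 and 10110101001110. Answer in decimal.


111011111101100 + 10110101001110 = 1010010100111010 = 42298

42298


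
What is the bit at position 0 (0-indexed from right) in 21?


0b10101, position 0 = 1

1


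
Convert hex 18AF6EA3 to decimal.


18AF6EA3 hex = 414150307 decimal

414150307


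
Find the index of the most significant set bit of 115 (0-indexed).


0b1110011. Highest set bit at position 6

6


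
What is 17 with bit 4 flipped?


17 ^ (1 << 4) = 17 ^ 16 = 1

1


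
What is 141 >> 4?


0b10001101 >> 4 = 0b1000 = 8

8


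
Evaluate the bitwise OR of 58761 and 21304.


0b1110010110001001 | 0b101001100111000 = 0b1111011110111001 = 63417

63417


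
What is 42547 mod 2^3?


42547 & 7 = 3

3


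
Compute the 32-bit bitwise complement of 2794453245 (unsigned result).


~0b10100110100011111111100011111101 = 0b1011001011100000000011100000010 = 1500514050 (32-bit unsigned)

1500514050


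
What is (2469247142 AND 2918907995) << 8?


Step 1: 2469247142 & 2918907995 = 2166947842
Step 2: 2166947842 << 8 = 554738647552

554738647552


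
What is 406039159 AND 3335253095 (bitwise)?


0b11000001100111010101001110111 & 0b11000110110010111110110001100111 = 0b111010100001100111 = 239719

239719


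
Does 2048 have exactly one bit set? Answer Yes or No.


0b100000000000. Only one bit set => Yes

Yes


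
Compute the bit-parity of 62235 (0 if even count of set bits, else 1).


0b1111001100011011 has 10 ones => parity 0

0


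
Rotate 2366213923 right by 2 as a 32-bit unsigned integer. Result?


Rotate 0b10001101000010011000111100100011 right by 2 (32-bit) = 0b11100011010000100110001111001000 = 3812778952

3812778952


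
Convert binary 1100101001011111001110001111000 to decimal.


1100101001011111001110001111000 in decimal = 1697619064

1697619064


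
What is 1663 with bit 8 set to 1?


1663 | (1 << 8) = 1663 | 256 = 1919

1919


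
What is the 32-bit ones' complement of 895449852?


895449852 ^ 4294967295 = 3399517443

3399517443


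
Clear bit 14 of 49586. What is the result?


49586 & ~(1 << 14) = 33202

33202


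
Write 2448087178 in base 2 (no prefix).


2448087178 = 10010001111010101101100010001010 in binary

10010001111010101101100010001010


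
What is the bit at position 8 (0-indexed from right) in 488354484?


0b11101000110111011001010110100, position 8 = 0

0


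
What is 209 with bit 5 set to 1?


209 | (1 << 5) = 209 | 32 = 241

241


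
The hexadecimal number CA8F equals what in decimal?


CA8F hex = 51855 decimal

51855


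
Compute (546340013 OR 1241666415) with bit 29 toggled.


Step 1: 546340013 | 1241666415 = 1787985903
Step 2: 1787985903 ^ (1 << 29) = 1787985903 ^ 536870912 = 1251114991

1251114991


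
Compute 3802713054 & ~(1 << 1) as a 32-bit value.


3802713054 & ~(1 << 1) = 3802713052

3802713052


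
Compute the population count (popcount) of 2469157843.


0b10010011001011000101101111010011 has 17 set bits

17


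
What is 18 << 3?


0b10010 << 3 = 0b10010000 = 144

144


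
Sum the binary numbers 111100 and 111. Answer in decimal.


111100 + 111 = 1000011 = 67

67


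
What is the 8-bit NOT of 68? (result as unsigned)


~0b1000100 = 0b10111011 = 187 (8-bit unsigned)

187


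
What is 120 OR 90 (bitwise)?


0b1111000 | 0b1011010 = 0b1111010 = 122

122


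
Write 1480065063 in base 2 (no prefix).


1480065063 = 1011000001110000000000000100111 in binary

1011000001110000000000000100111


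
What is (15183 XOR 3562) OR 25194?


Step 1: 15183 ^ 3562 = 13989
Step 2: 13989 | 25194 = 30447

30447
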